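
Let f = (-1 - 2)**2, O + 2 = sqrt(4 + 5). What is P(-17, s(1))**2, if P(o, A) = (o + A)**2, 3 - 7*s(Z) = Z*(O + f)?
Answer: 104976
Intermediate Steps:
O = 1 (O = -2 + sqrt(4 + 5) = -2 + sqrt(9) = -2 + 3 = 1)
f = 9 (f = (-3)**2 = 9)
s(Z) = 3/7 - 10*Z/7 (s(Z) = 3/7 - Z*(1 + 9)/7 = 3/7 - Z*10/7 = 3/7 - 10*Z/7)
P(o, A) = (A + o)**2
P(-17, s(1))**2 = (((3/7 - 10/7*1) - 17)**2)**2 = (((3/7 - 10/7) - 17)**2)**2 = ((-1 - 17)**2)**2 = ((-18)**2)**2 = 324**2 = 104976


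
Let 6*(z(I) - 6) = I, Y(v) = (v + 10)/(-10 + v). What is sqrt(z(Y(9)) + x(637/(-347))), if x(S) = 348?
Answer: sqrt(12630)/6 ≈ 18.731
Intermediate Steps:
Y(v) = (10 + v)/(-10 + v)
z(I) = 6 + I/6
sqrt(z(Y(9)) + x(637/(-347))) = sqrt((6 + ((10 + 9)/(-10 + 9))/6) + 348) = sqrt((6 + (19/(-1))/6) + 348) = sqrt((6 + (-1*19)/6) + 348) = sqrt((6 + (1/6)*(-19)) + 348) = sqrt((6 - 19/6) + 348) = sqrt(17/6 + 348) = sqrt(2105/6) = sqrt(12630)/6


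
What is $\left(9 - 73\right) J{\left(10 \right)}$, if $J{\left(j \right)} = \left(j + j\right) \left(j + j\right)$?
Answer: $-25600$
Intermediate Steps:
$J{\left(j \right)} = 4 j^{2}$ ($J{\left(j \right)} = 2 j 2 j = 4 j^{2}$)
$\left(9 - 73\right) J{\left(10 \right)} = \left(9 - 73\right) 4 \cdot 10^{2} = - 64 \cdot 4 \cdot 100 = \left(-64\right) 400 = -25600$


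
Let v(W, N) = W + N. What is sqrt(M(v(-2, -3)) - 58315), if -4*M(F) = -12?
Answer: 2*I*sqrt(14578) ≈ 241.48*I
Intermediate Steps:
v(W, N) = N + W
M(F) = 3 (M(F) = -1/4*(-12) = 3)
sqrt(M(v(-2, -3)) - 58315) = sqrt(3 - 58315) = sqrt(-58312) = 2*I*sqrt(14578)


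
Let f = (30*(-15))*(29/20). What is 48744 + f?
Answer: 96183/2 ≈ 48092.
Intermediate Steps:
f = -1305/2 (f = -13050/20 = -450*29/20 = -1305/2 ≈ -652.50)
48744 + f = 48744 - 1305/2 = 96183/2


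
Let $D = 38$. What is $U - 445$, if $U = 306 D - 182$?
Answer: $11001$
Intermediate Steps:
$U = 11446$ ($U = 306 \cdot 38 - 182 = 11628 - 182 = 11446$)
$U - 445 = 11446 - 445 = 11001$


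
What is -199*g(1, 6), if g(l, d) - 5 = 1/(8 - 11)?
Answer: -2786/3 ≈ -928.67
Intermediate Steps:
g(l, d) = 14/3 (g(l, d) = 5 + 1/(8 - 11) = 5 + 1/(-3) = 5 - ⅓ = 14/3)
-199*g(1, 6) = -199*14/3 = -2786/3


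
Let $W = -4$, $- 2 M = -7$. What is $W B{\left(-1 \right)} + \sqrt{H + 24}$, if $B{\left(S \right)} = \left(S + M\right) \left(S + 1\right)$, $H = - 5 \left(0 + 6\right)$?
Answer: $i \sqrt{6} \approx 2.4495 i$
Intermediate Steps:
$H = -30$ ($H = \left(-5\right) 6 = -30$)
$M = \frac{7}{2}$ ($M = \left(- \frac{1}{2}\right) \left(-7\right) = \frac{7}{2} \approx 3.5$)
$B{\left(S \right)} = \left(1 + S\right) \left(\frac{7}{2} + S\right)$ ($B{\left(S \right)} = \left(S + \frac{7}{2}\right) \left(S + 1\right) = \left(\frac{7}{2} + S\right) \left(1 + S\right) = \left(1 + S\right) \left(\frac{7}{2} + S\right)$)
$W B{\left(-1 \right)} + \sqrt{H + 24} = - 4 \left(\frac{7}{2} + \left(-1\right)^{2} + \frac{9}{2} \left(-1\right)\right) + \sqrt{-30 + 24} = - 4 \left(\frac{7}{2} + 1 - \frac{9}{2}\right) + \sqrt{-6} = \left(-4\right) 0 + i \sqrt{6} = 0 + i \sqrt{6} = i \sqrt{6}$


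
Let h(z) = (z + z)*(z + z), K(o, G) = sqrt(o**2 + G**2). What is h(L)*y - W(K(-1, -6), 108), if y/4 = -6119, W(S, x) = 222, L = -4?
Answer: -1566686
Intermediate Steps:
K(o, G) = sqrt(G**2 + o**2)
y = -24476 (y = 4*(-6119) = -24476)
h(z) = 4*z**2 (h(z) = (2*z)*(2*z) = 4*z**2)
h(L)*y - W(K(-1, -6), 108) = (4*(-4)**2)*(-24476) - 1*222 = (4*16)*(-24476) - 222 = 64*(-24476) - 222 = -1566464 - 222 = -1566686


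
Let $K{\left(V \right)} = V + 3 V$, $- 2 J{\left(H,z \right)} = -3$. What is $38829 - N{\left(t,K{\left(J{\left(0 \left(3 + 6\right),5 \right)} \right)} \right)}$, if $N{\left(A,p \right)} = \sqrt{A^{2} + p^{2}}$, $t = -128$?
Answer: $38829 - 2 \sqrt{4105} \approx 38701.0$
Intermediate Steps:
$J{\left(H,z \right)} = \frac{3}{2}$ ($J{\left(H,z \right)} = \left(- \frac{1}{2}\right) \left(-3\right) = \frac{3}{2}$)
$K{\left(V \right)} = 4 V$
$38829 - N{\left(t,K{\left(J{\left(0 \left(3 + 6\right),5 \right)} \right)} \right)} = 38829 - \sqrt{\left(-128\right)^{2} + \left(4 \cdot \frac{3}{2}\right)^{2}} = 38829 - \sqrt{16384 + 6^{2}} = 38829 - \sqrt{16384 + 36} = 38829 - \sqrt{16420} = 38829 - 2 \sqrt{4105}$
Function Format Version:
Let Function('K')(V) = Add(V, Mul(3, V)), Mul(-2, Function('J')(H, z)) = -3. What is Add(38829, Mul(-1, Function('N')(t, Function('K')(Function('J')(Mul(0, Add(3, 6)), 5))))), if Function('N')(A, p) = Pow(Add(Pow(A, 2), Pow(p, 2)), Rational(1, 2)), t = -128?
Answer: Add(38829, Mul(-2, Pow(4105, Rational(1, 2)))) ≈ 38701.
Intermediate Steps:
Function('J')(H, z) = Rational(3, 2) (Function('J')(H, z) = Mul(Rational(-1, 2), -3) = Rational(3, 2))
Function('K')(V) = Mul(4, V)
Add(38829, Mul(-1, Function('N')(t, Function('K')(Function('J')(Mul(0, Add(3, 6)), 5))))) = Add(38829, Mul(-1, Pow(Add(Pow(-128, 2), Pow(Mul(4, Rational(3, 2)), 2)), Rational(1, 2)))) = Add(38829, Mul(-1, Pow(Add(16384, Pow(6, 2)), Rational(1, 2)))) = Add(38829, Mul(-1, Pow(Add(16384, 36), Rational(1, 2)))) = Add(38829, Mul(-1, Pow(16420, Rational(1, 2)))) = Add(38829, Mul(-1, Mul(2, Pow(4105, Rational(1, 2))))) = Add(38829, Mul(-2, Pow(4105, Rational(1, 2))))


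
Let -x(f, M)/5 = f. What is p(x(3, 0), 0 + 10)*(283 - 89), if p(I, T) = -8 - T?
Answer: -3492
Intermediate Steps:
x(f, M) = -5*f
p(x(3, 0), 0 + 10)*(283 - 89) = (-8 - (0 + 10))*(283 - 89) = (-8 - 1*10)*194 = (-8 - 10)*194 = -18*194 = -3492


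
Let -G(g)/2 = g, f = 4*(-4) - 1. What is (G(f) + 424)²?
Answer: 209764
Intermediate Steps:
f = -17 (f = -16 - 1 = -17)
G(g) = -2*g
(G(f) + 424)² = (-2*(-17) + 424)² = (34 + 424)² = 458² = 209764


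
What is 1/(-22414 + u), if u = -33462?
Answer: -1/55876 ≈ -1.7897e-5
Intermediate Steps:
1/(-22414 + u) = 1/(-22414 - 33462) = 1/(-55876) = -1/55876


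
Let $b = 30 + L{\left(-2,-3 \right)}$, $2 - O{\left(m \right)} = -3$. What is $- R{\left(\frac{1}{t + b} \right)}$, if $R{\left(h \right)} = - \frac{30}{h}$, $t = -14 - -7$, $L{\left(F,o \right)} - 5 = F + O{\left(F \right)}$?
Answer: $930$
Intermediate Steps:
$O{\left(m \right)} = 5$ ($O{\left(m \right)} = 2 - -3 = 2 + 3 = 5$)
$L{\left(F,o \right)} = 10 + F$ ($L{\left(F,o \right)} = 5 + \left(F + 5\right) = 5 + \left(5 + F\right) = 10 + F$)
$t = -7$ ($t = -14 + 7 = -7$)
$b = 38$ ($b = 30 + \left(10 - 2\right) = 30 + 8 = 38$)
$- R{\left(\frac{1}{t + b} \right)} = - \frac{-30}{\frac{1}{-7 + 38}} = - \frac{-30}{\frac{1}{31}} = - \left(-30\right) \frac{1}{\frac{1}{31}} = - \left(-30\right) 31 = \left(-1\right) \left(-930\right) = 930$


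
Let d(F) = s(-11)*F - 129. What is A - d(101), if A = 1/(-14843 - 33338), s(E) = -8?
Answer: 45145596/48181 ≈ 937.00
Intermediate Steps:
A = -1/48181 (A = 1/(-48181) = -1/48181 ≈ -2.0755e-5)
d(F) = -129 - 8*F (d(F) = -8*F - 129 = -129 - 8*F)
A - d(101) = -1/48181 - (-129 - 8*101) = -1/48181 - (-129 - 808) = -1/48181 - 1*(-937) = -1/48181 + 937 = 45145596/48181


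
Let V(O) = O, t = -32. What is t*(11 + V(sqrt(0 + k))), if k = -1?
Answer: -352 - 32*I ≈ -352.0 - 32.0*I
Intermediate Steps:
t*(11 + V(sqrt(0 + k))) = -32*(11 + sqrt(0 - 1)) = -32*(11 + sqrt(-1)) = -32*(11 + I) = -352 - 32*I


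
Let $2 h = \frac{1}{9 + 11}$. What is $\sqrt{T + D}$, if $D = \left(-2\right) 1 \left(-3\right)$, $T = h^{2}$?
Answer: $\frac{\sqrt{9601}}{40} \approx 2.4496$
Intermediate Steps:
$h = \frac{1}{40}$ ($h = \frac{1}{2 \left(9 + 11\right)} = \frac{1}{2 \cdot 20} = \frac{1}{2} \cdot \frac{1}{20} = \frac{1}{40} \approx 0.025$)
$T = \frac{1}{1600}$ ($T = \left(\frac{1}{40}\right)^{2} = \frac{1}{1600} \approx 0.000625$)
$D = 6$ ($D = \left(-2\right) \left(-3\right) = 6$)
$\sqrt{T + D} = \sqrt{\frac{1}{1600} + 6} = \sqrt{\frac{9601}{1600}} = \frac{\sqrt{9601}}{40}$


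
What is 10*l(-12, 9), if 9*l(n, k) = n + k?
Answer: -10/3 ≈ -3.3333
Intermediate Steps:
l(n, k) = k/9 + n/9 (l(n, k) = (n + k)/9 = (k + n)/9 = k/9 + n/9)
10*l(-12, 9) = 10*((⅑)*9 + (⅑)*(-12)) = 10*(1 - 4/3) = 10*(-⅓) = -10/3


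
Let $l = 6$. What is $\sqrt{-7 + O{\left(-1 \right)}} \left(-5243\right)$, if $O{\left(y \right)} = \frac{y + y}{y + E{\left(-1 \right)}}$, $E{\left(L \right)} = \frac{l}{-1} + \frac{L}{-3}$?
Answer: $- \frac{5243 i \sqrt{670}}{10} \approx - 13571.0 i$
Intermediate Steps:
$E{\left(L \right)} = -6 - \frac{L}{3}$ ($E{\left(L \right)} = \frac{6}{-1} + \frac{L}{-3} = 6 \left(-1\right) + L \left(- \frac{1}{3}\right) = -6 - \frac{L}{3}$)
$O{\left(y \right)} = \frac{2 y}{- \frac{17}{3} + y}$ ($O{\left(y \right)} = \frac{y + y}{y - \frac{17}{3}} = \frac{2 y}{y + \left(-6 + \frac{1}{3}\right)} = \frac{2 y}{y - \frac{17}{3}} = \frac{2 y}{- \frac{17}{3} + y}$)
$\sqrt{-7 + O{\left(-1 \right)}} \left(-5243\right) = \sqrt{-7 + 6 \left(-1\right) \frac{1}{-17 + 3 \left(-1\right)}} \left(-5243\right) = \sqrt{-7 + 6 \left(-1\right) \frac{1}{-17 - 3}} \left(-5243\right) = \sqrt{-7 + 6 \left(-1\right) \frac{1}{-20}} \left(-5243\right) = \sqrt{-7 + 6 \left(-1\right) \left(- \frac{1}{20}\right)} \left(-5243\right) = \sqrt{-7 + \frac{3}{10}} \left(-5243\right) = \sqrt{- \frac{67}{10}} \left(-5243\right) = \frac{i \sqrt{670}}{10} \left(-5243\right) = - \frac{5243 i \sqrt{670}}{10}$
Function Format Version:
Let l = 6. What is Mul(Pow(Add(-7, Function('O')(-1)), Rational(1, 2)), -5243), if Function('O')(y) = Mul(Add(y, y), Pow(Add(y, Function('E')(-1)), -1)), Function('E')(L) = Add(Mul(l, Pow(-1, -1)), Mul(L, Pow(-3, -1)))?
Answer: Mul(Rational(-5243, 10), I, Pow(670, Rational(1, 2))) ≈ Mul(-13571., I)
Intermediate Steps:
Function('E')(L) = Add(-6, Mul(Rational(-1, 3), L)) (Function('E')(L) = Add(Mul(6, Pow(-1, -1)), Mul(L, Pow(-3, -1))) = Add(Mul(6, -1), Mul(L, Rational(-1, 3))) = Add(-6, Mul(Rational(-1, 3), L)))
Function('O')(y) = Mul(2, y, Pow(Add(Rational(-17, 3), y), -1)) (Function('O')(y) = Mul(Add(y, y), Pow(Add(y, Add(-6, Mul(Rational(-1, 3), -1))), -1)) = Mul(Mul(2, y), Pow(Add(y, Add(-6, Rational(1, 3))), -1)) = Mul(Mul(2, y), Pow(Add(y, Rational(-17, 3)), -1)) = Mul(Mul(2, y), Pow(Add(Rational(-17, 3), y), -1)) = Mul(2, y, Pow(Add(Rational(-17, 3), y), -1)))
Mul(Pow(Add(-7, Function('O')(-1)), Rational(1, 2)), -5243) = Mul(Pow(Add(-7, Mul(6, -1, Pow(Add(-17, Mul(3, -1)), -1))), Rational(1, 2)), -5243) = Mul(Pow(Add(-7, Mul(6, -1, Pow(Add(-17, -3), -1))), Rational(1, 2)), -5243) = Mul(Pow(Add(-7, Mul(6, -1, Pow(-20, -1))), Rational(1, 2)), -5243) = Mul(Pow(Add(-7, Mul(6, -1, Rational(-1, 20))), Rational(1, 2)), -5243) = Mul(Pow(Add(-7, Rational(3, 10)), Rational(1, 2)), -5243) = Mul(Pow(Rational(-67, 10), Rational(1, 2)), -5243) = Mul(Mul(Rational(1, 10), I, Pow(670, Rational(1, 2))), -5243) = Mul(Rational(-5243, 10), I, Pow(670, Rational(1, 2)))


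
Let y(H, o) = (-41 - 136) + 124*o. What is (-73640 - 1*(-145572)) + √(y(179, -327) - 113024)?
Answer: 71932 + I*√153749 ≈ 71932.0 + 392.11*I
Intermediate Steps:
y(H, o) = -177 + 124*o
(-73640 - 1*(-145572)) + √(y(179, -327) - 113024) = (-73640 - 1*(-145572)) + √((-177 + 124*(-327)) - 113024) = (-73640 + 145572) + √((-177 - 40548) - 113024) = 71932 + √(-40725 - 113024) = 71932 + √(-153749) = 71932 + I*√153749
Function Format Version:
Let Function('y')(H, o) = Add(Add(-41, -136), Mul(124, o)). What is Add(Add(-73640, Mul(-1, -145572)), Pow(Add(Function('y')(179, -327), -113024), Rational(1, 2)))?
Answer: Add(71932, Mul(I, Pow(153749, Rational(1, 2)))) ≈ Add(71932., Mul(392.11, I))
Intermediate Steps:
Function('y')(H, o) = Add(-177, Mul(124, o))
Add(Add(-73640, Mul(-1, -145572)), Pow(Add(Function('y')(179, -327), -113024), Rational(1, 2))) = Add(Add(-73640, Mul(-1, -145572)), Pow(Add(Add(-177, Mul(124, -327)), -113024), Rational(1, 2))) = Add(Add(-73640, 145572), Pow(Add(Add(-177, -40548), -113024), Rational(1, 2))) = Add(71932, Pow(Add(-40725, -113024), Rational(1, 2))) = Add(71932, Pow(-153749, Rational(1, 2))) = Add(71932, Mul(I, Pow(153749, Rational(1, 2))))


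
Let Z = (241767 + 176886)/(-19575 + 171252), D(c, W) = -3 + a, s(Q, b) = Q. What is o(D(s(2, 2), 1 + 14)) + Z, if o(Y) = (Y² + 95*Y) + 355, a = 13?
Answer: 23724982/16853 ≈ 1407.8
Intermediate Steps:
D(c, W) = 10 (D(c, W) = -3 + 13 = 10)
Z = 46517/16853 (Z = 418653/151677 = 418653*(1/151677) = 46517/16853 ≈ 2.7602)
o(Y) = 355 + Y² + 95*Y
o(D(s(2, 2), 1 + 14)) + Z = (355 + 10² + 95*10) + 46517/16853 = (355 + 100 + 950) + 46517/16853 = 1405 + 46517/16853 = 23724982/16853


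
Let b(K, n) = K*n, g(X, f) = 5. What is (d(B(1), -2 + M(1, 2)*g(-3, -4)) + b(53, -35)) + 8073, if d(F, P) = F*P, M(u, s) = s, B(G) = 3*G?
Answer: 6242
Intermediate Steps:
(d(B(1), -2 + M(1, 2)*g(-3, -4)) + b(53, -35)) + 8073 = ((3*1)*(-2 + 2*5) + 53*(-35)) + 8073 = (3*(-2 + 10) - 1855) + 8073 = (3*8 - 1855) + 8073 = (24 - 1855) + 8073 = -1831 + 8073 = 6242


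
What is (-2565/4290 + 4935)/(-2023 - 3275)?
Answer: -470413/505076 ≈ -0.93137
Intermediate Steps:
(-2565/4290 + 4935)/(-2023 - 3275) = (-2565*1/4290 + 4935)/(-5298) = (-171/286 + 4935)*(-1/5298) = (1411239/286)*(-1/5298) = -470413/505076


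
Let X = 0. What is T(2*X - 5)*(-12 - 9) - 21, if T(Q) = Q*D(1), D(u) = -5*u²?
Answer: -546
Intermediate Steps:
T(Q) = -5*Q (T(Q) = Q*(-5*1²) = Q*(-5*1) = Q*(-5) = -5*Q)
T(2*X - 5)*(-12 - 9) - 21 = (-5*(2*0 - 5))*(-12 - 9) - 21 = -5*(0 - 5)*(-21) - 21 = -5*(-5)*(-21) - 21 = 25*(-21) - 21 = -525 - 21 = -546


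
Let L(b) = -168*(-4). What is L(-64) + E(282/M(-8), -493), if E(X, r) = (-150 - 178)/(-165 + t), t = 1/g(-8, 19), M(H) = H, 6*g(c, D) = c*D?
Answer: 8453824/12543 ≈ 673.99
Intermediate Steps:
g(c, D) = D*c/6 (g(c, D) = (c*D)/6 = (D*c)/6 = D*c/6)
L(b) = 672
t = -3/76 (t = 1/((1/6)*19*(-8)) = 1/(-76/3) = -3/76 ≈ -0.039474)
E(X, r) = 24928/12543 (E(X, r) = (-150 - 178)/(-165 - 3/76) = -328/(-12543/76) = -328*(-76/12543) = 24928/12543)
L(-64) + E(282/M(-8), -493) = 672 + 24928/12543 = 8453824/12543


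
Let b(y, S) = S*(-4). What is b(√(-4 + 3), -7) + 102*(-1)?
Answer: -74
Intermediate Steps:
b(y, S) = -4*S
b(√(-4 + 3), -7) + 102*(-1) = -4*(-7) + 102*(-1) = 28 - 102 = -74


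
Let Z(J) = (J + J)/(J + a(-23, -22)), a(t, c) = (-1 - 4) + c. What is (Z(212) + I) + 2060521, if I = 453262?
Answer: 465050279/185 ≈ 2.5138e+6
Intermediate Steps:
a(t, c) = -5 + c
Z(J) = 2*J/(-27 + J) (Z(J) = (J + J)/(J + (-5 - 22)) = (2*J)/(J - 27) = (2*J)/(-27 + J) = 2*J/(-27 + J))
(Z(212) + I) + 2060521 = (2*212/(-27 + 212) + 453262) + 2060521 = (2*212/185 + 453262) + 2060521 = (2*212*(1/185) + 453262) + 2060521 = (424/185 + 453262) + 2060521 = 83853894/185 + 2060521 = 465050279/185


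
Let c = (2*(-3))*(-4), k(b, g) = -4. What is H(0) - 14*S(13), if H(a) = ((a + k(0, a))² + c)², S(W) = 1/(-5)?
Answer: 8014/5 ≈ 1602.8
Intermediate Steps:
c = 24 (c = -6*(-4) = 24)
S(W) = -⅕
H(a) = (24 + (-4 + a)²)² (H(a) = ((a - 4)² + 24)² = ((-4 + a)² + 24)² = (24 + (-4 + a)²)²)
H(0) - 14*S(13) = (24 + (-4 + 0)²)² - 14*(-⅕) = (24 + (-4)²)² + 14/5 = (24 + 16)² + 14/5 = 40² + 14/5 = 1600 + 14/5 = 8014/5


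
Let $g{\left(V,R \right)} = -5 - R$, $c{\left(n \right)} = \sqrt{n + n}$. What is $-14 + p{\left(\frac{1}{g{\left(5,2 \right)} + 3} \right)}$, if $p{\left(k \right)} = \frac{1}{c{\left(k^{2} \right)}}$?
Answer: $-14 + 2 \sqrt{2} \approx -11.172$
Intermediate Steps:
$c{\left(n \right)} = \sqrt{2} \sqrt{n}$ ($c{\left(n \right)} = \sqrt{2 n} = \sqrt{2} \sqrt{n}$)
$p{\left(k \right)} = \frac{\sqrt{2}}{2 \sqrt{k^{2}}}$ ($p{\left(k \right)} = \frac{1}{\sqrt{2} \sqrt{k^{2}}} = \frac{\sqrt{2}}{2 \sqrt{k^{2}}}$)
$-14 + p{\left(\frac{1}{g{\left(5,2 \right)} + 3} \right)} = -14 + \frac{\sqrt{2}}{2 \cdot \frac{1}{4}} = -14 + \frac{\sqrt{2} \frac{1}{\sqrt{\frac{1}{16}}}}{2} = -14 + \frac{1}{2} \sqrt{2} \cdot 4 = -14 + 2 \sqrt{2}$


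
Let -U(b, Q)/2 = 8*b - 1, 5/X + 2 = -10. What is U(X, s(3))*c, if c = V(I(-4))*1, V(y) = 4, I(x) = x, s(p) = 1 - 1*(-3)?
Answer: 104/3 ≈ 34.667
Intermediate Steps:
s(p) = 4 (s(p) = 1 + 3 = 4)
X = -5/12 (X = 5/(-2 - 10) = 5/(-12) = 5*(-1/12) = -5/12 ≈ -0.41667)
U(b, Q) = 2 - 16*b (U(b, Q) = -2*(8*b - 1) = -2*(-1 + 8*b) = 2 - 16*b)
c = 4 (c = 4*1 = 4)
U(X, s(3))*c = (2 - 16*(-5/12))*4 = (2 + 20/3)*4 = (26/3)*4 = 104/3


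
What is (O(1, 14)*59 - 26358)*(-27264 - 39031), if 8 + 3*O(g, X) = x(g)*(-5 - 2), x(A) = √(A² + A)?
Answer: 5273502070/3 + 27379835*√2/3 ≈ 1.7707e+9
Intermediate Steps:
x(A) = √(A + A²)
O(g, X) = -8/3 - 7*√(g*(1 + g))/3 (O(g, X) = -8/3 + (√(g*(1 + g))*(-5 - 2))/3 = -8/3 + (√(g*(1 + g))*(-7))/3 = -8/3 + (-7*√(g*(1 + g)))/3 = -8/3 - 7*√(g*(1 + g))/3)
(O(1, 14)*59 - 26358)*(-27264 - 39031) = ((-8/3 - 7*√(1 + 1)/3)*59 - 26358)*(-27264 - 39031) = ((-8/3 - 7*√2/3)*59 - 26358)*(-66295) = ((-472/3 - 413*√2/3) - 26358)*(-66295) = (-79546/3 - 413*√2/3)*(-66295) = 5273502070/3 + 27379835*√2/3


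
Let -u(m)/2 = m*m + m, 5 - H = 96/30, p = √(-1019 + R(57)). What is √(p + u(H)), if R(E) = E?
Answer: √(-252 + 25*I*√962)/5 ≈ 3.3566 + 4.6202*I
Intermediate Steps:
p = I*√962 (p = √(-1019 + 57) = √(-962) = I*√962 ≈ 31.016*I)
H = 9/5 (H = 5 - 96/30 = 5 - 1*16/5 = 5 - 16/5 = 9/5 ≈ 1.8000)
u(m) = -2*m - 2*m² (u(m) = -2*(m*m + m) = -2*(m² + m) = -2*(m + m²) = -2*m - 2*m²)
√(p + u(H)) = √(I*√962 - 2*9/5*(1 + 9/5)) = √(I*√962 - 2*9/5*14/5) = √(I*√962 - 252/25) = √(-252/25 + I*√962)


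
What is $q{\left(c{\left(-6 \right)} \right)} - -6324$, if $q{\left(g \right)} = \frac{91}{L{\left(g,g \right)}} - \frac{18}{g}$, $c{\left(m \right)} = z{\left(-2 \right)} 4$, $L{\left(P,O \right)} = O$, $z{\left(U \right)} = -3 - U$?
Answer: $\frac{25223}{4} \approx 6305.8$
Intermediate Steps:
$c{\left(m \right)} = -4$ ($c{\left(m \right)} = \left(-3 - -2\right) 4 = \left(-3 + 2\right) 4 = \left(-1\right) 4 = -4$)
$q{\left(g \right)} = \frac{73}{g}$ ($q{\left(g \right)} = \frac{91}{g} - \frac{18}{g} = \frac{73}{g}$)
$q{\left(c{\left(-6 \right)} \right)} - -6324 = \frac{73}{-4} - -6324 = 73 \left(- \frac{1}{4}\right) + 6324 = - \frac{73}{4} + 6324 = \frac{25223}{4}$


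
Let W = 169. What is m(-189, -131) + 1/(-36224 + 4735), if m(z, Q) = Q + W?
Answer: 1196581/31489 ≈ 38.000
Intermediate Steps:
m(z, Q) = 169 + Q (m(z, Q) = Q + 169 = 169 + Q)
m(-189, -131) + 1/(-36224 + 4735) = (169 - 131) + 1/(-36224 + 4735) = 38 + 1/(-31489) = 38 - 1/31489 = 1196581/31489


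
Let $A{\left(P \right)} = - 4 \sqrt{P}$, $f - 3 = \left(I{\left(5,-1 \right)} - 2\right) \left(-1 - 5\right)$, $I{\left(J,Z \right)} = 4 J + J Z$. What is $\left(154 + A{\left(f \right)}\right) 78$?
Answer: $12012 - 1560 i \sqrt{3} \approx 12012.0 - 2702.0 i$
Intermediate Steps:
$f = -75$ ($f = 3 + \left(5 \left(4 - 1\right) - 2\right) \left(-1 - 5\right) = 3 + \left(5 \cdot 3 - 2\right) \left(-6\right) = 3 + \left(15 - 2\right) \left(-6\right) = 3 + 13 \left(-6\right) = 3 - 78 = -75$)
$\left(154 + A{\left(f \right)}\right) 78 = \left(154 - 4 \sqrt{-75}\right) 78 = \left(154 - 4 \cdot 5 i \sqrt{3}\right) 78 = \left(154 - 20 i \sqrt{3}\right) 78 = 12012 - 1560 i \sqrt{3}$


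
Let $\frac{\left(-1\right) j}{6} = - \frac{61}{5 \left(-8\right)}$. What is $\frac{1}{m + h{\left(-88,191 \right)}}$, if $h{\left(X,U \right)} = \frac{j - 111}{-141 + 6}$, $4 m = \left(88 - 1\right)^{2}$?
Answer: $\frac{50}{94657} \approx 0.00052822$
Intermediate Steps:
$j = - \frac{183}{20}$ ($j = - 6 \left(- \frac{61}{5 \left(-8\right)}\right) = - 6 \left(- \frac{61}{-40}\right) = - 6 \left(\left(-61\right) \left(- \frac{1}{40}\right)\right) = \left(-6\right) \frac{61}{40} = - \frac{183}{20} \approx -9.15$)
$m = \frac{7569}{4}$ ($m = \frac{\left(88 - 1\right)^{2}}{4} = \frac{87^{2}}{4} = \frac{1}{4} \cdot 7569 = \frac{7569}{4} \approx 1892.3$)
$h{\left(X,U \right)} = \frac{89}{100}$ ($h{\left(X,U \right)} = \frac{- \frac{183}{20} - 111}{-141 + 6} = - \frac{2403}{20 \left(-135\right)} = \left(- \frac{2403}{20}\right) \left(- \frac{1}{135}\right) = \frac{89}{100}$)
$\frac{1}{m + h{\left(-88,191 \right)}} = \frac{1}{\frac{7569}{4} + \frac{89}{100}} = \frac{1}{\frac{94657}{50}} = \frac{50}{94657}$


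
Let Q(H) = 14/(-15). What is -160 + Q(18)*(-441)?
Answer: 1258/5 ≈ 251.60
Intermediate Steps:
Q(H) = -14/15 (Q(H) = 14*(-1/15) = -14/15)
-160 + Q(18)*(-441) = -160 - 14/15*(-441) = -160 + 2058/5 = 1258/5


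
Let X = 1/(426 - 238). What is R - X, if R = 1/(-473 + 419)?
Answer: -121/5076 ≈ -0.023838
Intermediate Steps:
R = -1/54 (R = 1/(-54) = -1/54 ≈ -0.018519)
X = 1/188 ≈ 0.0053191
R - X = -1/54 - 1*1/188 = -1/54 - 1/188 = -121/5076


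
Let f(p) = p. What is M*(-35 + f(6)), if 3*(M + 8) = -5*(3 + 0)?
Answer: 377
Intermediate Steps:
M = -13 (M = -8 + (-5*(3 + 0))/3 = -8 + (-5*3)/3 = -8 + (⅓)*(-15) = -8 - 5 = -13)
M*(-35 + f(6)) = -13*(-35 + 6) = -13*(-29) = 377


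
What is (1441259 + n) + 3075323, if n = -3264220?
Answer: 1252362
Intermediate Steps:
(1441259 + n) + 3075323 = (1441259 - 3264220) + 3075323 = -1822961 + 3075323 = 1252362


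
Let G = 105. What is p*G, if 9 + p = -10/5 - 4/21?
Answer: -1175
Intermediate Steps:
p = -235/21 (p = -9 + (-10/5 - 4/21) = -9 + (-10*⅕ - 4*1/21) = -9 + (-2 - 4/21) = -9 - 46/21 = -235/21 ≈ -11.190)
p*G = -235/21*105 = -1175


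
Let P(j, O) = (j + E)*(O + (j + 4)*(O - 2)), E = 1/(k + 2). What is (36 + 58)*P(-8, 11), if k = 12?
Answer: 130425/7 ≈ 18632.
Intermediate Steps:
E = 1/14 (E = 1/(12 + 2) = 1/14 ≈ 0.071429)
P(j, O) = (1/14 + j)*(O + (-2 + O)*(4 + j)) (P(j, O) = (j + 1/14)*(O + (j + 4)*(O - 2)) = (1/14 + j)*(O + (4 + j)*(-2 + O)) = (1/14 + j)*(O + (-2 + O)*(4 + j)))
(36 + 58)*P(-8, 11) = (36 + 58)*(-4/7 - 2*(-8)**2 - 57/7*(-8) + (5/14)*11 + 11*(-8)**2 + (71/14)*11*(-8)) = 94*(-4/7 - 2*64 + 456/7 + 55/14 + 11*64 - 3124/7) = 94*(-4/7 - 128 + 456/7 + 55/14 + 704 - 3124/7) = 94*(2775/14) = 130425/7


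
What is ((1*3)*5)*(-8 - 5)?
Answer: -195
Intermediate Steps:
((1*3)*5)*(-8 - 5) = (3*5)*(-13) = 15*(-13) = -195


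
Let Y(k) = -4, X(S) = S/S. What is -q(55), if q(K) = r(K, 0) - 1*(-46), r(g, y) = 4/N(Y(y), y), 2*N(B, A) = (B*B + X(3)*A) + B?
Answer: -140/3 ≈ -46.667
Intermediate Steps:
X(S) = 1
N(B, A) = A/2 + B/2 + B²/2 (N(B, A) = ((B*B + 1*A) + B)/2 = ((B² + A) + B)/2 = ((A + B²) + B)/2 = (A + B + B²)/2 = A/2 + B/2 + B²/2)
r(g, y) = 4/(6 + y/2) (r(g, y) = 4/(y/2 + (½)*(-4) + (½)*(-4)²) = 4/(y/2 - 2 + (½)*16) = 4/(y/2 - 2 + 8) = 4/(6 + y/2))
q(K) = 140/3 (q(K) = 8/(12 + 0) - 1*(-46) = 8/12 + 46 = 8*(1/12) + 46 = ⅔ + 46 = 140/3)
-q(55) = -1*140/3 = -140/3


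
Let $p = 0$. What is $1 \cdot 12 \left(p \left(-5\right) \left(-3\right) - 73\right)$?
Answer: $-876$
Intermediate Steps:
$1 \cdot 12 \left(p \left(-5\right) \left(-3\right) - 73\right) = 1 \cdot 12 \left(0 \left(-5\right) \left(-3\right) - 73\right) = 12 \left(0 \left(-3\right) - 73\right) = 12 \left(0 - 73\right) = 12 \left(-73\right) = -876$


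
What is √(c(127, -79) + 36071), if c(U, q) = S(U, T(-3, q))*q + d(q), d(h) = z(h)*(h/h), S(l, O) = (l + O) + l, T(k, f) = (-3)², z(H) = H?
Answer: √15215 ≈ 123.35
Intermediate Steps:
T(k, f) = 9
S(l, O) = O + 2*l (S(l, O) = (O + l) + l = O + 2*l)
d(h) = h (d(h) = h*(h/h) = h*1 = h)
c(U, q) = q + q*(9 + 2*U) (c(U, q) = (9 + 2*U)*q + q = q*(9 + 2*U) + q = q + q*(9 + 2*U))
√(c(127, -79) + 36071) = √(2*(-79)*(5 + 127) + 36071) = √(2*(-79)*132 + 36071) = √(-20856 + 36071) = √15215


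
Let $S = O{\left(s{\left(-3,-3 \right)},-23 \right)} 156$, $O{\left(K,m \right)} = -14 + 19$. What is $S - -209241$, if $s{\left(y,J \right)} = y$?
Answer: $210021$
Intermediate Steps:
$O{\left(K,m \right)} = 5$
$S = 780$ ($S = 5 \cdot 156 = 780$)
$S - -209241 = 780 - -209241 = 780 + 209241 = 210021$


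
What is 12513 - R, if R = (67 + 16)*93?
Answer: 4794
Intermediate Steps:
R = 7719 (R = 83*93 = 7719)
12513 - R = 12513 - 1*7719 = 12513 - 7719 = 4794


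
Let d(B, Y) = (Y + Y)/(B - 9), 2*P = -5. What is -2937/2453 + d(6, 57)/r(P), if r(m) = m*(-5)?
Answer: -23623/5575 ≈ -4.2373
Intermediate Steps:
P = -5/2 (P = (½)*(-5) = -5/2 ≈ -2.5000)
d(B, Y) = 2*Y/(-9 + B) (d(B, Y) = (2*Y)/(-9 + B) = 2*Y/(-9 + B))
r(m) = -5*m
-2937/2453 + d(6, 57)/r(P) = -2937/2453 + (2*57/(-9 + 6))/((-5*(-5/2))) = -2937*1/2453 + (2*57/(-3))/(25/2) = -267/223 + (2*57*(-⅓))*(2/25) = -267/223 - 38*2/25 = -267/223 - 76/25 = -23623/5575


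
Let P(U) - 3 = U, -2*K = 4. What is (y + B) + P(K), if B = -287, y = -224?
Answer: -510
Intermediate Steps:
K = -2 (K = -½*4 = -2)
P(U) = 3 + U
(y + B) + P(K) = (-224 - 287) + (3 - 2) = -511 + 1 = -510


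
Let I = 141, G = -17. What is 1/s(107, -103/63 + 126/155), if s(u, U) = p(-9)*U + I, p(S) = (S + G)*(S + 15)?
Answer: 3255/876359 ≈ 0.0037142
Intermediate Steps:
p(S) = (-17 + S)*(15 + S) (p(S) = (S - 17)*(S + 15) = (-17 + S)*(15 + S))
s(u, U) = 141 - 156*U (s(u, U) = (-255 + (-9)² - 2*(-9))*U + 141 = (-255 + 81 + 18)*U + 141 = -156*U + 141 = 141 - 156*U)
1/s(107, -103/63 + 126/155) = 1/(141 - 156*(-103/63 + 126/155)) = 1/(141 - 156*(-8027/9765)) = 1/(141 + 417404/3255) = 1/(876359/3255) = 3255/876359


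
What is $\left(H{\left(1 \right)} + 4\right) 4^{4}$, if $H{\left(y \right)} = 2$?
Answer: $1536$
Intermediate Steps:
$\left(H{\left(1 \right)} + 4\right) 4^{4} = \left(2 + 4\right) 4^{4} = 6 \cdot 256 = 1536$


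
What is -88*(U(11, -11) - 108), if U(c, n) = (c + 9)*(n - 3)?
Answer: 34144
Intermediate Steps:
U(c, n) = (-3 + n)*(9 + c) (U(c, n) = (9 + c)*(-3 + n) = (-3 + n)*(9 + c))
-88*(U(11, -11) - 108) = -88*((-27 - 3*11 + 9*(-11) + 11*(-11)) - 108) = -88*((-27 - 33 - 99 - 121) - 108) = -88*(-280 - 108) = -88*(-388) = 34144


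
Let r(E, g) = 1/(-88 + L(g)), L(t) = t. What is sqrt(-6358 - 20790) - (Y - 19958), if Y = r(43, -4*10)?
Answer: 2554625/128 + 2*I*sqrt(6787) ≈ 19958.0 + 164.77*I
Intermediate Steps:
r(E, g) = 1/(-88 + g)
Y = -1/128 (Y = 1/(-88 - 4*10) = 1/(-88 - 40) = 1/(-128) = -1/128 ≈ -0.0078125)
sqrt(-6358 - 20790) - (Y - 19958) = sqrt(-6358 - 20790) - (-1/128 - 19958) = sqrt(-27148) - 1*(-2554625/128) = 2*I*sqrt(6787) + 2554625/128 = 2554625/128 + 2*I*sqrt(6787)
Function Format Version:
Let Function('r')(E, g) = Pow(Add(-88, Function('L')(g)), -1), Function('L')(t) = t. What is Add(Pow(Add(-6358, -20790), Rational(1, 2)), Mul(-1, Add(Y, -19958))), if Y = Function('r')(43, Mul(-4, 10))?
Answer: Add(Rational(2554625, 128), Mul(2, I, Pow(6787, Rational(1, 2)))) ≈ Add(19958., Mul(164.77, I))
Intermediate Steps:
Function('r')(E, g) = Pow(Add(-88, g), -1)
Y = Rational(-1, 128) (Y = Pow(Add(-88, Mul(-4, 10)), -1) = Pow(Add(-88, -40), -1) = Pow(-128, -1) = Rational(-1, 128) ≈ -0.0078125)
Add(Pow(Add(-6358, -20790), Rational(1, 2)), Mul(-1, Add(Y, -19958))) = Add(Pow(Add(-6358, -20790), Rational(1, 2)), Mul(-1, Add(Rational(-1, 128), -19958))) = Add(Pow(-27148, Rational(1, 2)), Mul(-1, Rational(-2554625, 128))) = Add(Mul(2, I, Pow(6787, Rational(1, 2))), Rational(2554625, 128)) = Add(Rational(2554625, 128), Mul(2, I, Pow(6787, Rational(1, 2))))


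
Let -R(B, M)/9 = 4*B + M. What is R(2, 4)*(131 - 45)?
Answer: -9288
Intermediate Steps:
R(B, M) = -36*B - 9*M (R(B, M) = -9*(4*B + M) = -9*(M + 4*B) = -36*B - 9*M)
R(2, 4)*(131 - 45) = (-36*2 - 9*4)*(131 - 45) = (-72 - 36)*86 = -108*86 = -9288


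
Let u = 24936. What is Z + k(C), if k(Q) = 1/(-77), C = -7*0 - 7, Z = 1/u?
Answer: -24859/1920072 ≈ -0.012947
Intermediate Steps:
Z = 1/24936 ≈ 4.0103e-5
C = -7 (C = 0 - 7 = -7)
k(Q) = -1/77
Z + k(C) = 1/24936 - 1/77 = -24859/1920072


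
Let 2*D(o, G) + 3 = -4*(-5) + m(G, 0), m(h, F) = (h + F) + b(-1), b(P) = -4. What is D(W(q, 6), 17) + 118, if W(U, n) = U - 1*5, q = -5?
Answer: 133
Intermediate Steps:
W(U, n) = -5 + U (W(U, n) = U - 5 = -5 + U)
m(h, F) = -4 + F + h (m(h, F) = (h + F) - 4 = (F + h) - 4 = -4 + F + h)
D(o, G) = 13/2 + G/2 (D(o, G) = -3/2 + (-4*(-5) + (-4 + 0 + G))/2 = -3/2 + (20 + (-4 + G))/2 = -3/2 + (16 + G)/2 = -3/2 + (8 + G/2) = 13/2 + G/2)
D(W(q, 6), 17) + 118 = (13/2 + (½)*17) + 118 = (13/2 + 17/2) + 118 = 15 + 118 = 133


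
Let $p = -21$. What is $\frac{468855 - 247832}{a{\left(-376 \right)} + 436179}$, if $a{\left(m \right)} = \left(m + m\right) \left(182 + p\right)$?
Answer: $\frac{221023}{315107} \approx 0.70142$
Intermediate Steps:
$a{\left(m \right)} = 322 m$ ($a{\left(m \right)} = \left(m + m\right) \left(182 - 21\right) = 2 m 161 = 322 m$)
$\frac{468855 - 247832}{a{\left(-376 \right)} + 436179} = \frac{468855 - 247832}{322 \left(-376\right) + 436179} = \frac{221023}{-121072 + 436179} = \frac{221023}{315107}$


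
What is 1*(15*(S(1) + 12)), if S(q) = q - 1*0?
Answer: 195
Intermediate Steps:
S(q) = q (S(q) = q + 0 = q)
1*(15*(S(1) + 12)) = 1*(15*(1 + 12)) = 1*(15*13) = 1*195 = 195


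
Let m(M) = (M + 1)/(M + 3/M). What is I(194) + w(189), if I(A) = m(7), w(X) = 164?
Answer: 2146/13 ≈ 165.08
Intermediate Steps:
m(M) = (1 + M)/(M + 3/M)
I(A) = 14/13 (I(A) = 7*(1 + 7)/(3 + 7**2) = 7*8/(3 + 49) = 7*8/52 = 7*(1/52)*8 = 14/13)
I(194) + w(189) = 14/13 + 164 = 2146/13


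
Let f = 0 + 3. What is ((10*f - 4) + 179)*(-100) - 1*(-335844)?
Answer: 315344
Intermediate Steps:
f = 3
((10*f - 4) + 179)*(-100) - 1*(-335844) = ((10*3 - 4) + 179)*(-100) - 1*(-335844) = ((30 - 4) + 179)*(-100) + 335844 = (26 + 179)*(-100) + 335844 = 205*(-100) + 335844 = -20500 + 335844 = 315344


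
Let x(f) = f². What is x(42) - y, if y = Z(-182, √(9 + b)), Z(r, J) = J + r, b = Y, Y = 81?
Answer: 1946 - 3*√10 ≈ 1936.5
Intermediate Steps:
b = 81
y = -182 + 3*√10 (y = √(9 + 81) - 182 = √90 - 182 = 3*√10 - 182 = -182 + 3*√10 ≈ -172.51)
x(42) - y = 42² - (-182 + 3*√10) = 1764 + (182 - 3*√10) = 1946 - 3*√10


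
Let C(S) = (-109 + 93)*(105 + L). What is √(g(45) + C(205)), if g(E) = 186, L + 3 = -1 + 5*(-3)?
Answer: I*√1190 ≈ 34.496*I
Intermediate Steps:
L = -19 (L = -3 + (-1 + 5*(-3)) = -3 + (-1 - 15) = -3 - 16 = -19)
C(S) = -1376 (C(S) = (-109 + 93)*(105 - 19) = -16*86 = -1376)
√(g(45) + C(205)) = √(186 - 1376) = √(-1190) = I*√1190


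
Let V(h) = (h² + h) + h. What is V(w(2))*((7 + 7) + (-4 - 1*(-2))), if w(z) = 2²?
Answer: 288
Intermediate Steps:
w(z) = 4
V(h) = h² + 2*h (V(h) = (h + h²) + h = h² + 2*h)
V(w(2))*((7 + 7) + (-4 - 1*(-2))) = (4*(2 + 4))*((7 + 7) + (-4 - 1*(-2))) = (4*6)*(14 + (-4 + 2)) = 24*(14 - 2) = 24*12 = 288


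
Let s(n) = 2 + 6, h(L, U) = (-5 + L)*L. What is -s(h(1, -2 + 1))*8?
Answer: -64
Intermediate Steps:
h(L, U) = L*(-5 + L)
s(n) = 8
-s(h(1, -2 + 1))*8 = -1*8*8 = -8*8 = -64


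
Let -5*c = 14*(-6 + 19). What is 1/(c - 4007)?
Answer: -5/20217 ≈ -0.00024732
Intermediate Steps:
c = -182/5 (c = -14*(-6 + 19)/5 = -14*13/5 = -1/5*182 = -182/5 ≈ -36.400)
1/(c - 4007) = 1/(-182/5 - 4007) = 1/(-20217/5) = -5/20217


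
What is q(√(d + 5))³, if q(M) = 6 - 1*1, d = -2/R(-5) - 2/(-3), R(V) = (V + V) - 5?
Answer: 125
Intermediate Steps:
R(V) = -5 + 2*V (R(V) = 2*V - 5 = -5 + 2*V)
d = ⅘ (d = -2/(-5 + 2*(-5)) - 2/(-3) = -2/(-5 - 10) - 2*(-⅓) = -2/(-15) + ⅔ = -2*(-1/15) + ⅔ = 2/15 + ⅔ = ⅘ ≈ 0.80000)
q(M) = 5 (q(M) = 6 - 1 = 5)
q(√(d + 5))³ = 5³ = 125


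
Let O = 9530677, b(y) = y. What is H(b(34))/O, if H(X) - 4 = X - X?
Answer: 4/9530677 ≈ 4.1970e-7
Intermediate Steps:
H(X) = 4 (H(X) = 4 + (X - X) = 4 + 0 = 4)
H(b(34))/O = 4/9530677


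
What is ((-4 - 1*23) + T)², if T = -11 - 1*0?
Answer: 1444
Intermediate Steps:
T = -11 (T = -11 + 0 = -11)
((-4 - 1*23) + T)² = ((-4 - 1*23) - 11)² = ((-4 - 23) - 11)² = (-27 - 11)² = (-38)² = 1444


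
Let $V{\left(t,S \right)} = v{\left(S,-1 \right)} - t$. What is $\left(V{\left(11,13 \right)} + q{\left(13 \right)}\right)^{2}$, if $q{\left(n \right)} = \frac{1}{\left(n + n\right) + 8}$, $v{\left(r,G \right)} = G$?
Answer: $\frac{165649}{1156} \approx 143.29$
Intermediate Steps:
$q{\left(n \right)} = \frac{1}{8 + 2 n}$ ($q{\left(n \right)} = \frac{1}{2 n + 8} = \frac{1}{8 + 2 n}$)
$V{\left(t,S \right)} = -1 - t$
$\left(V{\left(11,13 \right)} + q{\left(13 \right)}\right)^{2} = \left(\left(-1 - 11\right) + \frac{1}{2 \left(4 + 13\right)}\right)^{2} = \left(\left(-1 - 11\right) + \frac{1}{2 \cdot 17}\right)^{2} = \left(-12 + \frac{1}{2} \cdot \frac{1}{17}\right)^{2} = \left(-12 + \frac{1}{34}\right)^{2} = \left(- \frac{407}{34}\right)^{2} = \frac{165649}{1156}$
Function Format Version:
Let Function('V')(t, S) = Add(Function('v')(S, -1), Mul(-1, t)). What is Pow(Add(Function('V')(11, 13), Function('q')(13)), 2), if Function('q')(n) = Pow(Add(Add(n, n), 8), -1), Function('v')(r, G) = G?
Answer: Rational(165649, 1156) ≈ 143.29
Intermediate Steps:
Function('q')(n) = Pow(Add(8, Mul(2, n)), -1) (Function('q')(n) = Pow(Add(Mul(2, n), 8), -1) = Pow(Add(8, Mul(2, n)), -1))
Function('V')(t, S) = Add(-1, Mul(-1, t))
Pow(Add(Function('V')(11, 13), Function('q')(13)), 2) = Pow(Add(Add(-1, Mul(-1, 11)), Mul(Rational(1, 2), Pow(Add(4, 13), -1))), 2) = Pow(Add(Add(-1, -11), Mul(Rational(1, 2), Pow(17, -1))), 2) = Pow(Add(-12, Mul(Rational(1, 2), Rational(1, 17))), 2) = Pow(Add(-12, Rational(1, 34)), 2) = Pow(Rational(-407, 34), 2) = Rational(165649, 1156)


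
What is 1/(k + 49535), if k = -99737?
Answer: -1/50202 ≈ -1.9920e-5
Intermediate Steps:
1/(k + 49535) = 1/(-99737 + 49535) = 1/(-50202) = -1/50202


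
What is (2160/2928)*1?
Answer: 45/61 ≈ 0.73771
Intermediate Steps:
(2160/2928)*1 = (2160*(1/2928))*1 = (45/61)*1 = 45/61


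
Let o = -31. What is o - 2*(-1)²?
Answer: -33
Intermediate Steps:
o - 2*(-1)² = -31 - 2*(-1)² = -31 - 2*1 = -31 - 2 = -33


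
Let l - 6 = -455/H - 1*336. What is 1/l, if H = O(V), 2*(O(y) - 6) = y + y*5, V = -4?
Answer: -6/1525 ≈ -0.0039344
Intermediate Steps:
O(y) = 6 + 3*y (O(y) = 6 + (y + y*5)/2 = 6 + (y + 5*y)/2 = 6 + (6*y)/2 = 6 + 3*y)
H = -6 (H = 6 + 3*(-4) = 6 - 12 = -6)
l = -1525/6 (l = 6 + (-455/(-6) - 1*336) = 6 + (-455*(-⅙) - 336) = 6 + (455/6 - 336) = 6 - 1561/6 = -1525/6 ≈ -254.17)
1/l = 1/(-1525/6) = -6/1525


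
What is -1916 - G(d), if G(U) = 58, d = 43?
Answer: -1974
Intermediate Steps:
-1916 - G(d) = -1916 - 1*58 = -1916 - 58 = -1974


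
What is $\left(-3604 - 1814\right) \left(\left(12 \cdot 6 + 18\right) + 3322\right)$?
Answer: $-18486216$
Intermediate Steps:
$\left(-3604 - 1814\right) \left(\left(12 \cdot 6 + 18\right) + 3322\right) = - 5418 \left(\left(72 + 18\right) + 3322\right) = - 5418 \left(90 + 3322\right) = \left(-5418\right) 3412 = -18486216$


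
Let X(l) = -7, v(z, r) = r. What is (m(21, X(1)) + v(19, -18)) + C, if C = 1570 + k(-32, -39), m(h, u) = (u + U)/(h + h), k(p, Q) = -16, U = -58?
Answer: 64447/42 ≈ 1534.5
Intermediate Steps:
m(h, u) = (-58 + u)/(2*h) (m(h, u) = (u - 58)/(h + h) = (-58 + u)/((2*h)) = (-58 + u)*(1/(2*h)) = (-58 + u)/(2*h))
C = 1554 (C = 1570 - 16 = 1554)
(m(21, X(1)) + v(19, -18)) + C = ((1/2)*(-58 - 7)/21 - 18) + 1554 = ((1/2)*(1/21)*(-65) - 18) + 1554 = (-65/42 - 18) + 1554 = -821/42 + 1554 = 64447/42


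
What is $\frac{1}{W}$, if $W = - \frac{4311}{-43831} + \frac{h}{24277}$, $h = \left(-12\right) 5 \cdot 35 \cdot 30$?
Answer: $- \frac{1064085187}{2656694853} \approx -0.40053$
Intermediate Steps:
$h = -63000$ ($h = \left(-60\right) 35 \cdot 30 = \left(-2100\right) 30 = -63000$)
$W = - \frac{2656694853}{1064085187}$ ($W = - \frac{4311}{-43831} - \frac{63000}{24277} = \left(-4311\right) \left(- \frac{1}{43831}\right) - \frac{63000}{24277} = \frac{4311}{43831} - \frac{63000}{24277} = - \frac{2656694853}{1064085187} \approx -2.4967$)
$\frac{1}{W} = \frac{1}{- \frac{2656694853}{1064085187}} = - \frac{1064085187}{2656694853}$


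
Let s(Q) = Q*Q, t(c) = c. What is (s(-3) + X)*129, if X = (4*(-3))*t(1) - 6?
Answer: -1161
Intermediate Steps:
s(Q) = Q²
X = -18 (X = (4*(-3))*1 - 6 = -12*1 - 6 = -12 - 6 = -18)
(s(-3) + X)*129 = ((-3)² - 18)*129 = (9 - 18)*129 = -9*129 = -1161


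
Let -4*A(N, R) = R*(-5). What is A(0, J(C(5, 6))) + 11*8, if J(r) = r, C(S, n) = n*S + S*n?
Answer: 163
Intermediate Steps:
C(S, n) = 2*S*n (C(S, n) = S*n + S*n = 2*S*n)
A(N, R) = 5*R/4 (A(N, R) = -R*(-5)/4 = -(-5)*R/4 = 5*R/4)
A(0, J(C(5, 6))) + 11*8 = 5*(2*5*6)/4 + 11*8 = (5/4)*60 + 88 = 75 + 88 = 163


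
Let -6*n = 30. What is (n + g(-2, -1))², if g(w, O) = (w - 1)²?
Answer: 16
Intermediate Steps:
g(w, O) = (-1 + w)²
n = -5 (n = -⅙*30 = -5)
(n + g(-2, -1))² = (-5 + (-1 - 2)²)² = (-5 + (-3)²)² = (-5 + 9)² = 4² = 16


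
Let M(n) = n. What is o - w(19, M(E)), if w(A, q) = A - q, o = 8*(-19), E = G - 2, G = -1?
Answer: -174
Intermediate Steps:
E = -3 (E = -1 - 2 = -3)
o = -152
o - w(19, M(E)) = -152 - (19 - 1*(-3)) = -152 - (19 + 3) = -152 - 1*22 = -152 - 22 = -174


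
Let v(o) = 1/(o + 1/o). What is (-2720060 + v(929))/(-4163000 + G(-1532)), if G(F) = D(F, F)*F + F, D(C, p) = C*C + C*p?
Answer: 2347526021591/6209972165418856 ≈ 0.00037803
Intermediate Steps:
D(C, p) = C² + C*p
G(F) = F + 2*F³ (G(F) = (F*(F + F))*F + F = (F*(2*F))*F + F = (2*F²)*F + F = 2*F³ + F = F + 2*F³)
(-2720060 + v(929))/(-4163000 + G(-1532)) = (-2720060 + 929/(1 + 929²))/(-4163000 + (-1532 + 2*(-1532)³)) = (-2720060 + 929/(1 + 863041))/(-4163000 + (-1532 + 2*(-3595640768))) = (-2720060 + 929/863042)/(-4163000 + (-1532 - 7191281536)) = (-2720060 + 929*(1/863042))/(-4163000 - 7191283068) = (-2720060 + 929/863042)/(-7195446068) = -2347526021591/863042*(-1/7195446068) = 2347526021591/6209972165418856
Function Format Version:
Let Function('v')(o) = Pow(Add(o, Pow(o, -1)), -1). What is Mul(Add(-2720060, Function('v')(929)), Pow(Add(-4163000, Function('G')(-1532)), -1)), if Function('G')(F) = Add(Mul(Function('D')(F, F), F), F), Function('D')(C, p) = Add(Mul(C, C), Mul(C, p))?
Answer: Rational(2347526021591, 6209972165418856) ≈ 0.00037803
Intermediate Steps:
Function('D')(C, p) = Add(Pow(C, 2), Mul(C, p))
Function('G')(F) = Add(F, Mul(2, Pow(F, 3))) (Function('G')(F) = Add(Mul(Mul(F, Add(F, F)), F), F) = Add(Mul(Mul(F, Mul(2, F)), F), F) = Add(Mul(Mul(2, Pow(F, 2)), F), F) = Add(Mul(2, Pow(F, 3)), F) = Add(F, Mul(2, Pow(F, 3))))
Mul(Add(-2720060, Function('v')(929)), Pow(Add(-4163000, Function('G')(-1532)), -1)) = Mul(Add(-2720060, Mul(929, Pow(Add(1, Pow(929, 2)), -1))), Pow(Add(-4163000, Add(-1532, Mul(2, Pow(-1532, 3)))), -1)) = Mul(Add(-2720060, Mul(929, Pow(Add(1, 863041), -1))), Pow(Add(-4163000, Add(-1532, Mul(2, -3595640768))), -1)) = Mul(Add(-2720060, Mul(929, Pow(863042, -1))), Pow(Add(-4163000, Add(-1532, -7191281536)), -1)) = Mul(Add(-2720060, Mul(929, Rational(1, 863042))), Pow(Add(-4163000, -7191283068), -1)) = Mul(Add(-2720060, Rational(929, 863042)), Pow(-7195446068, -1)) = Mul(Rational(-2347526021591, 863042), Rational(-1, 7195446068)) = Rational(2347526021591, 6209972165418856)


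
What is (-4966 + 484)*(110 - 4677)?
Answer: 20469294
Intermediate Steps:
(-4966 + 484)*(110 - 4677) = -4482*(-4567) = 20469294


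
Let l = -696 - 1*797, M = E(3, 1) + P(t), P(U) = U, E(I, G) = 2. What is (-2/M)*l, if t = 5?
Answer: 2986/7 ≈ 426.57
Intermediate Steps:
M = 7 (M = 2 + 5 = 7)
l = -1493 (l = -696 - 797 = -1493)
(-2/M)*l = -2/7*(-1493) = 2986/7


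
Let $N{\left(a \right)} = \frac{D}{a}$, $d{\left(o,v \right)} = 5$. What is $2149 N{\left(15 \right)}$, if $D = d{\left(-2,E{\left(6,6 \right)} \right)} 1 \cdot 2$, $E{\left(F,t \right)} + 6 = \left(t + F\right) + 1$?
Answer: $\frac{4298}{3} \approx 1432.7$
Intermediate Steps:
$E{\left(F,t \right)} = -5 + F + t$ ($E{\left(F,t \right)} = -6 + \left(\left(t + F\right) + 1\right) = -6 + \left(\left(F + t\right) + 1\right) = -6 + \left(1 + F + t\right) = -5 + F + t$)
$D = 10$ ($D = 5 \cdot 1 \cdot 2 = 5 \cdot 2 = 10$)
$N{\left(a \right)} = \frac{10}{a}$
$2149 N{\left(15 \right)} = 2149 \cdot \frac{10}{15} = 2149 \cdot 10 \cdot \frac{1}{15} = 2149 \cdot \frac{2}{3} = \frac{4298}{3}$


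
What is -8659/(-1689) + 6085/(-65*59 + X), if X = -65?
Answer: 1566169/439140 ≈ 3.5664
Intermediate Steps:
-8659/(-1689) + 6085/(-65*59 + X) = -8659/(-1689) + 6085/(-65*59 - 65) = -8659*(-1/1689) + 6085/(-3835 - 65) = 8659/1689 + 6085/(-3900) = 8659/1689 + 6085*(-1/3900) = 8659/1689 - 1217/780 = 1566169/439140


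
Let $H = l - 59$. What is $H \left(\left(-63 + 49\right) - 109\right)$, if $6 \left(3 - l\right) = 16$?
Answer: $7216$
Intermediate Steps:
$l = \frac{1}{3}$ ($l = 3 - \frac{8}{3} = \frac{1}{3} \approx 0.33333$)
$H = - \frac{176}{3}$ ($H = \frac{1}{3} - 59 = - \frac{176}{3} \approx -58.667$)
$H \left(\left(-63 + 49\right) - 109\right) = - \frac{176 \left(\left(-63 + 49\right) - 109\right)}{3} = - \frac{176 \left(-14 - 109\right)}{3} = \left(- \frac{176}{3}\right) \left(-123\right) = 7216$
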